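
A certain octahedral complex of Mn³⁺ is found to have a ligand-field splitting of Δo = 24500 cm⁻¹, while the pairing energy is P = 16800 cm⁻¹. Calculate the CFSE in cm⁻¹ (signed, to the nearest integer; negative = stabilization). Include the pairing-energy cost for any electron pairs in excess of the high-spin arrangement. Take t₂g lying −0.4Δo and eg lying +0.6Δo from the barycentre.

Mn³⁺: group 7, so d-count = 7 − 3 = 4.
With Δo > P the complex is low-spin.
Configuration: t₂g⁴ eg⁰.
Orbital CFSE = -1.6Δo = -1.6 × 24500 = -39200 cm⁻¹.
Excess pairs vs high-spin: 1 − 0 = 1; pairing cost = +16800 cm⁻¹.
Net CFSE = -39200 + 16800 = -22400 cm⁻¹.

-22400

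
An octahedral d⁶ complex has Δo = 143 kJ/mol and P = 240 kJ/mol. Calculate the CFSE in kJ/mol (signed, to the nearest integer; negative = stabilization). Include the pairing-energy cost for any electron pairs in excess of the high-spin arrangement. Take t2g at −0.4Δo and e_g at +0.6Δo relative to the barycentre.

-57

With Δo < P the complex is high-spin.
That gives t2g^4 e_g^2.
Orbital CFSE = -0.4Δo = -0.4 × 143 = -57 kJ/mol.
High-spin has no excess pairs, so no pairing correction applies.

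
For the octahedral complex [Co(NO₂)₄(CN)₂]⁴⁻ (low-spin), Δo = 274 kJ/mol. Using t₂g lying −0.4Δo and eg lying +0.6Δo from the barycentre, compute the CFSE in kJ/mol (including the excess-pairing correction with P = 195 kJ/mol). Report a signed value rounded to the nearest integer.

Ligand charges: 4×(-1) from NO₂⁻ and 2×(-1) from CN⁻ sum to -6; with overall charge -4, Co is +2.
Co²⁺: group 9, so d-count = 9 − 2 = 7.
Configuration: t₂g⁶ eg¹.
The orbital stabilization is -1.8Δo = -1.8 × 274 = -493 kJ/mol.
Relative to high-spin t₂g⁵ eg² (2 paired), the low-spin configuration has 1 additional pair, contributing +1 × 195 = +195 kJ/mol.
Overall CFSE = -493 + 195 = -298 kJ/mol.

-298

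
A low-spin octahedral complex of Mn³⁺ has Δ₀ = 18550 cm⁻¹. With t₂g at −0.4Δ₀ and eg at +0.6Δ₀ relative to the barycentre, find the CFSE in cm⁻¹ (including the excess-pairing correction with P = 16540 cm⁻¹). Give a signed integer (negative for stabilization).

Mn³⁺: group 7, so d-count = 7 − 3 = 4.
Configuration: t₂g⁴ eg⁰.
CFSE(orbital) = 4×(-0.4Δ₀) + 0×(0.6Δ₀) = -1.6Δ₀; with Δ₀ = 18550 cm⁻¹ that is -29680 cm⁻¹.
High-spin d⁴ would be t₂g³ eg¹ with 0 pairs; low-spin has 1, so 1 excess pair costs +1P = +16540 cm⁻¹.
Overall CFSE = -29680 + 16540 = -13140 cm⁻¹.

-13140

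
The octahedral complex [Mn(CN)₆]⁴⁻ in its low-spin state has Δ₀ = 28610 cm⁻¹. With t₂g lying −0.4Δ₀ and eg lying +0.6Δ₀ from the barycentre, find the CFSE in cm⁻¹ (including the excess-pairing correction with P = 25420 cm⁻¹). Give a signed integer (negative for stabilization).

Each CN⁻ contributes -1; 6 × (-1) = -6. With overall charge -4, Mn is in the +2 oxidation state.
Mn is in group 7, so Mn²⁺ is d⁵ (7 − 2 = 5).
The d⁵ electrons fill as t₂g⁵ eg⁰.
The orbital stabilization is -2.0Δ₀ = -2.0 × 28610 = -57220 cm⁻¹.
Relative to high-spin t₂g³ eg² (0 paired), the low-spin configuration has 2 additional pairs, contributing +2 × 25420 = +50840 cm⁻¹.
Overall CFSE = -57220 + 50840 = -6380 cm⁻¹.

-6380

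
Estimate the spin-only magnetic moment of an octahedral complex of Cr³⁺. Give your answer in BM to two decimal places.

3.87 BM

Cr sits in group 6; removing 3 electrons leaves Cr³⁺ with 6 − 3 = 3 d electrons.
Configuration: t2g^3 e_g^0 → 3 unpaired electrons.
μ(spin-only) = √[3(3+2)] = √15 ≈ 3.87 BM.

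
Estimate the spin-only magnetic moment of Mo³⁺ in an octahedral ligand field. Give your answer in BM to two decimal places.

3.87 BM

Mo is in group 6, so Mo³⁺ is d³ (6 − 3 = 3).
Configuration: t2g^3 e_g^0 → 3 unpaired electrons.
μ(spin-only) = √[3(3+2)] = √15 ≈ 3.87 BM.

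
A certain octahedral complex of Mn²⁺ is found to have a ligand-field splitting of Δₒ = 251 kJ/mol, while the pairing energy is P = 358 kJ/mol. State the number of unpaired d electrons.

5

Mn is in group 7, so Mn²⁺ is d⁵ (7 − 2 = 5).
Δₒ < P, so pairing is avoided: the ground state is high-spin.
Configuration: t₂g³ eg².
Unpaired electrons: 5.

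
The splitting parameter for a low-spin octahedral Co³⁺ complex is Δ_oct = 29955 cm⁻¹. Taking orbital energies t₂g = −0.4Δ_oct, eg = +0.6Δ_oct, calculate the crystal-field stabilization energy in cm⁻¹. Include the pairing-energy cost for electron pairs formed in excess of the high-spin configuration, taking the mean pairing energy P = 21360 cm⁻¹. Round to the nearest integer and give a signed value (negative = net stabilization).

Group 9 minus oxidation state +3 gives a d⁶ configuration for Co³⁺.
The d⁶ electrons fill as t₂g⁶ eg⁰.
The orbital stabilization is -2.4Δ_oct = -2.4 × 29955 = -71892 cm⁻¹.
High-spin d⁶ would be t₂g⁴ eg² with 1 pair; low-spin has 3, so 2 excess pairs cost +2P = +42720 cm⁻¹.
Combining: -71892 + 42720 = -29172 cm⁻¹.

-29172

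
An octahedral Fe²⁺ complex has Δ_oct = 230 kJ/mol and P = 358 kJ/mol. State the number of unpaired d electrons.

Group 8 minus oxidation state +2 gives a d⁶ configuration for Fe²⁺.
Δ_oct < P, so pairing is avoided: the ground state is high-spin.
Filling d⁶ accordingly: t2g^4 e_g^2.
Unpaired electrons: 4.

4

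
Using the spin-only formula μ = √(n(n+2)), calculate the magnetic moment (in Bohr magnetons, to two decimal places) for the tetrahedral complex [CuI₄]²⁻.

1.73 Bohr magnetons

Each I⁻ contributes -1; 4 × (-1) = -4. With overall charge -2, Cu is in the +2 oxidation state.
Cu sits in group 11; removing 2 electrons leaves Cu²⁺ with 11 − 2 = 9 d electrons.
Tetrahedral fields are weak (Δₜ ≈ 4/9 Δₒ), so electrons fill high-spin.
Configuration: e⁴ t₂⁵ → 1 unpaired electron.
μ(spin-only) = √[1(1+2)] = √3 ≈ 1.73 Bohr magnetons.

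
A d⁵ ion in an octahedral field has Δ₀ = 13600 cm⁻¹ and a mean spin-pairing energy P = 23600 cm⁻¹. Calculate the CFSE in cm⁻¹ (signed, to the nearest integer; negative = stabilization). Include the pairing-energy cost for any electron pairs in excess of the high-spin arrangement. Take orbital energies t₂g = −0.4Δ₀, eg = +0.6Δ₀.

0

With Δ₀ < P the complex is high-spin.
That gives t₂g³ eg².
Orbital CFSE = 0.0Δ₀ = 0.0 × 13600 = 0 cm⁻¹.
High-spin has no excess pairs, so no pairing correction applies.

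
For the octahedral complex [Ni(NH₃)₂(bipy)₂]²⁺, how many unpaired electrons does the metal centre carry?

2

Ligand charges: 2×(+0) from NH₃ and 2×(+0) from bipy sum to +0; with overall charge +2, Ni is +2.
Ni²⁺: group 10, so d-count = 10 − 2 = 8.
Configuration: t₂g⁶ eg², giving 2 unpaired electrons.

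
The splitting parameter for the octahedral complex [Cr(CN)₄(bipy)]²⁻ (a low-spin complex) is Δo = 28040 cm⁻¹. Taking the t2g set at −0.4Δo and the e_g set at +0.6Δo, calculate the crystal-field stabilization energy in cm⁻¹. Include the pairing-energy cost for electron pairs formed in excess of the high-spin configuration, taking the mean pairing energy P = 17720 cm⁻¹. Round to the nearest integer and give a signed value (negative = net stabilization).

Ligand charges: 4×(-1) from CN⁻ and 1×(+0) from bipy sum to -4; with overall charge -2, Cr is +2.
Cr is in group 6, so Cr²⁺ is d⁴ (6 − 2 = 4).
The d⁴ electrons fill as t2g^4 e_g^0.
The orbital stabilization is -1.6Δo = -1.6 × 28040 = -44864 cm⁻¹.
Pairing penalty: 1 pair vs 0 in the high-spin reference → 1 extra × P = 17720 cm⁻¹.
Overall CFSE = -44864 + 17720 = -27144 cm⁻¹.

-27144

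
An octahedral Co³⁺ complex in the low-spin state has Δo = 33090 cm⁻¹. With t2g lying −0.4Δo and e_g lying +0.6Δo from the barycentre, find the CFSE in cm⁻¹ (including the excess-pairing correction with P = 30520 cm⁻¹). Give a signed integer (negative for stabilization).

Group 9 minus oxidation state +3 gives a d⁶ configuration for Co³⁺.
Configuration: t2g^6 e_g^0.
Orbital CFSE = 6(-0.4) + 0(0.6) = -2.4Δo = -2.4 × 33090 = -79416 cm⁻¹.
High-spin d⁶ would be t2g^4 e_g^2 with 1 pair; low-spin has 3, so 2 excess pairs cost +2P = +61040 cm⁻¹.
Net CFSE = -79416 + 61040 = -18376 cm⁻¹.

-18376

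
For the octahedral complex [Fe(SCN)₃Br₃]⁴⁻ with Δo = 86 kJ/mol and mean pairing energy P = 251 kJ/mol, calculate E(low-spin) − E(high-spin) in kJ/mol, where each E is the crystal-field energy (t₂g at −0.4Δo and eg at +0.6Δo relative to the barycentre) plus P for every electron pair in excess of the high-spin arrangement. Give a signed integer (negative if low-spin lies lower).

330

Ligand charges: 3×(-1) from SCN⁻ and 3×(-1) from Br⁻ sum to -6; with overall charge -4, Fe is +2.
Group 8 minus oxidation state +2 gives a d⁶ configuration for Fe²⁺.
In the high-spin limit (t₂g⁴ eg²) the orbital term is -0.4Δo = -34 kJ/mol, with no excess pairing.
Low-spin t₂g⁶ eg⁰ gives -2.4Δo = -206 kJ/mol, but forming 2 extra pairs costs 2P = 502 kJ/mol, so E(LS) = -206 + 502 = 296 kJ/mol.
Thus E(LS) − E(HS) = 330 kJ/mol.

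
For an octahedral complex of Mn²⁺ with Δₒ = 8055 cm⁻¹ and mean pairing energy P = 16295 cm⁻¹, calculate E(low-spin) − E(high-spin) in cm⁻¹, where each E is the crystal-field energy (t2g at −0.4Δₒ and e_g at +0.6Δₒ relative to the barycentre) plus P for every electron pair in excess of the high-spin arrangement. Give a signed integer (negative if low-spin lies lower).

Mn is in group 7, so Mn²⁺ is d⁵ (7 − 2 = 5).
High-spin: t2g^3 e_g^2, CFSE = 0.0Δₒ = 0 cm⁻¹.
Low-spin t2g^5 e_g^0 gives -2.0Δₒ = -16110 cm⁻¹, but forming 2 extra pairs costs 2P = 32590 cm⁻¹, so E(LS) = -16110 + 32590 = 16480 cm⁻¹.
Thus E(LS) − E(HS) = 16480 cm⁻¹.

16480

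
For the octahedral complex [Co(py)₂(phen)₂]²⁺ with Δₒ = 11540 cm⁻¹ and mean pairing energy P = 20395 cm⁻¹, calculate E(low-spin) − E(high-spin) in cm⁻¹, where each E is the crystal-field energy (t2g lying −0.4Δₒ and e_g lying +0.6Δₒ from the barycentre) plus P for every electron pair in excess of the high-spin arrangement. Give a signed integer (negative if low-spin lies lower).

8855

Ligand charges: 2×(+0) from py and 2×(+0) from phen sum to +0; with overall charge +2, Co is +2.
Co is in group 9, so Co²⁺ is d⁷ (9 − 2 = 7).
High-spin: t2g^5 e_g^2, CFSE = -0.8Δₒ = -9232 cm⁻¹.
For low-spin the configuration is t2g^6 e_g^1: orbital energy -1.8 × 11540 = -20772 cm⁻¹, and 1 additional pair relative to high-spin adds 20395 cm⁻¹, giving -377 cm⁻¹.
Thus E(LS) − E(HS) = 8855 cm⁻¹.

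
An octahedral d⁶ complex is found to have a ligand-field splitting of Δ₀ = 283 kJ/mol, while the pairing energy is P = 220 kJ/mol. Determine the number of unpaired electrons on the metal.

With Δ₀ > P the complex is low-spin.
Filling d⁶ accordingly: t₂g⁶ eg⁰.
Unpaired electrons: 0.

0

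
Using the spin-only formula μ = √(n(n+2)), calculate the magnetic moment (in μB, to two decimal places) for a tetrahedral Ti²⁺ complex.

2.83 μB

Ti is in group 4, so Ti²⁺ is d² (4 − 2 = 2).
Tetrahedral splitting is small, so the complex is high-spin.
Configuration: e² t₂⁰ → 2 unpaired electrons.
μ(spin-only) = √[2(2+2)] = √8 ≈ 2.83 μB.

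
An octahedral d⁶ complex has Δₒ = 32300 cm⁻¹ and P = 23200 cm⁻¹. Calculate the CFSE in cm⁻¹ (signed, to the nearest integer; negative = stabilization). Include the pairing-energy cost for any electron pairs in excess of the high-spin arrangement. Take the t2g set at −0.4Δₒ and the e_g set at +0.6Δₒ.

-31120

Δₒ > P, so pairing is preferred: the ground state is low-spin.
Filling d⁶ accordingly: t2g^6 e_g^0.
Orbital CFSE = -2.4Δₒ = -2.4 × 32300 = -77520 cm⁻¹.
Excess pairs vs high-spin: 3 − 1 = 2; pairing cost = +46400 cm⁻¹.
Net CFSE = -77520 + 46400 = -31120 cm⁻¹.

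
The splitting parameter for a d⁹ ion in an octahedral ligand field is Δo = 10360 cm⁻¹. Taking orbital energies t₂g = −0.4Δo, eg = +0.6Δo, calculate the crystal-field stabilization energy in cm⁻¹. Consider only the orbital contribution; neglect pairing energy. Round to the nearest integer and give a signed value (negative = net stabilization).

-6216

The d⁹ electrons fill as t₂g⁶ eg³.
CFSE(orbital) = 6×(-0.4Δo) + 3×(0.6Δo) = -0.6Δo; with Δo = 10360 cm⁻¹ that is -6216 cm⁻¹.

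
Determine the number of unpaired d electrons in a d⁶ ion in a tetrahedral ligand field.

4

Tetrahedral splitting is small, so the complex is high-spin.
Configuration: e³ t₂³, giving 4 unpaired electrons.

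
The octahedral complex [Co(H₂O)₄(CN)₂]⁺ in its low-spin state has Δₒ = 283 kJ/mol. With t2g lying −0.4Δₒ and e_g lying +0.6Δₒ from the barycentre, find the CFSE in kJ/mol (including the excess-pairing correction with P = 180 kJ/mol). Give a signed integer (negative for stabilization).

Ligand charges: 4×(+0) from H₂O and 2×(-1) from CN⁻ sum to -2; with overall charge +1, Co is +3.
Co³⁺: group 9, so d-count = 9 − 3 = 6.
Electron filling gives t2g^6 e_g^0.
The orbital stabilization is -2.4Δₒ = -2.4 × 283 = -679 kJ/mol.
Relative to high-spin t2g^4 e_g^2 (1 paired), the low-spin configuration has 2 additional pairs, contributing +2 × 180 = +360 kJ/mol.
Combining: -679 + 360 = -319 kJ/mol.

-319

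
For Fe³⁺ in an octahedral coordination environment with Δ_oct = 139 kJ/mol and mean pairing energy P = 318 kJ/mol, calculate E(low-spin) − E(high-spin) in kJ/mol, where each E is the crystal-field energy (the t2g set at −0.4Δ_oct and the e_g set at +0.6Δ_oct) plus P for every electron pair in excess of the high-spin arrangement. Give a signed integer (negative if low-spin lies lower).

358

Fe sits in group 8; removing 3 electrons leaves Fe³⁺ with 8 − 3 = 5 d electrons.
In the high-spin limit (t2g^3 e_g^2) the orbital term is 0.0Δ_oct = 0 kJ/mol, with no excess pairing.
For low-spin the configuration is t2g^5 e_g^0: orbital energy -2.0 × 139 = -278 kJ/mol, and 2 additional pairs relative to high-spin add 636 kJ/mol, giving 358 kJ/mol.
E(LS) − E(HS) = 358 − (0) = 358 kJ/mol.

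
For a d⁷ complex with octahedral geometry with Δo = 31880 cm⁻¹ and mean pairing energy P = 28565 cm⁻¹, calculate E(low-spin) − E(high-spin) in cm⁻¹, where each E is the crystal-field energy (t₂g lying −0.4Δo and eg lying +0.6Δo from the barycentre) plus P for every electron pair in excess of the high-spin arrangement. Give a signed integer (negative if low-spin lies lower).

-3315

High-spin d⁷ fills as t₂g⁵ eg² with CFSE 5(−0.4) + 2(+0.6) = -0.8Δo = -25504 cm⁻¹.
Low-spin t₂g⁶ eg¹ gives -1.8Δo = -57384 cm⁻¹, but forming 1 extra pair costs 1P = 28565 cm⁻¹, so E(LS) = -57384 + 28565 = -28819 cm⁻¹.
The difference is -28819 − (-25504) = -3315 cm⁻¹, so low-spin lies lower.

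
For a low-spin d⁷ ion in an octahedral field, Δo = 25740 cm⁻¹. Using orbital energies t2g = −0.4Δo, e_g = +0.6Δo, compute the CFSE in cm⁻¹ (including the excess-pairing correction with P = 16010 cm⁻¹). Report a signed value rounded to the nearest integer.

-30322

The d⁷ electrons fill as t2g^6 e_g^1.
CFSE(orbital) = 6×(-0.4Δo) + 1×(0.6Δo) = -1.8Δo; with Δo = 25740 cm⁻¹ that is -46332 cm⁻¹.
High-spin d⁷ would be t2g^5 e_g^2 with 2 pairs; low-spin has 3, so 1 excess pair costs +1P = +16010 cm⁻¹.
Overall CFSE = -46332 + 16010 = -30322 cm⁻¹.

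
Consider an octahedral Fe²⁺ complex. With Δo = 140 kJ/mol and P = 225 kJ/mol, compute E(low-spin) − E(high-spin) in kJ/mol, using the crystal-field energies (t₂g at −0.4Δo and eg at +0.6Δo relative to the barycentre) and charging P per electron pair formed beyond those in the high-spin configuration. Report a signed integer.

170

Group 8 minus oxidation state +2 gives a d⁶ configuration for Fe²⁺.
In the high-spin limit (t₂g⁴ eg²) the orbital term is -0.4Δo = -56 kJ/mol, with no excess pairing.
Low-spin: t₂g⁶ eg⁰, orbital CFSE = -2.4Δo = -336 kJ/mol; plus 2 excess pairs × P = +450 kJ/mol; total 114 kJ/mol.
E(LS) − E(HS) = 114 − (-56) = 170 kJ/mol.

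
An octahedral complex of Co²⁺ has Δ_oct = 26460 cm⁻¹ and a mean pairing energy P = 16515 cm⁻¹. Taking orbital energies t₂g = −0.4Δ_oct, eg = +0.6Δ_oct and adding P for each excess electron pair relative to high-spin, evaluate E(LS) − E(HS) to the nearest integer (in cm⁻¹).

Co²⁺: group 9, so d-count = 9 − 2 = 7.
High-spin: t₂g⁵ eg², CFSE = -0.8Δ_oct = -21168 cm⁻¹.
Low-spin: t₂g⁶ eg¹, orbital CFSE = -1.8Δ_oct = -47628 cm⁻¹; plus 1 excess pair × P = +16515 cm⁻¹; total -31113 cm⁻¹.
The difference is -31113 − (-21168) = -9945 cm⁻¹, so low-spin lies lower.

-9945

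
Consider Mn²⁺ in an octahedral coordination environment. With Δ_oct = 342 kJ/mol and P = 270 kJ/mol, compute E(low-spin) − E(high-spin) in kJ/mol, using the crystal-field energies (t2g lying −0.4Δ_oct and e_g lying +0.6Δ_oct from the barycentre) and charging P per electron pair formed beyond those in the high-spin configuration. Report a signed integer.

Mn²⁺: group 7, so d-count = 7 − 2 = 5.
High-spin: t2g^3 e_g^2, CFSE = 0.0Δ_oct = 0 kJ/mol.
For low-spin the configuration is t2g^5 e_g^0: orbital energy -2.0 × 342 = -684 kJ/mol, and 2 additional pairs relative to high-spin add 540 kJ/mol, giving -144 kJ/mol.
The difference is -144 − (0) = -144 kJ/mol, so low-spin lies lower.

-144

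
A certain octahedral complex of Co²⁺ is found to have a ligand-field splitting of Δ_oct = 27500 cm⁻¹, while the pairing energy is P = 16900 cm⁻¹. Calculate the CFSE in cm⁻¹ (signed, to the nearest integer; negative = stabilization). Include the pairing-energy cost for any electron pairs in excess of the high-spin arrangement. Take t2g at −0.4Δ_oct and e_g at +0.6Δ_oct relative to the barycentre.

Co sits in group 9; removing 2 electrons leaves Co²⁺ with 9 − 2 = 7 d electrons.
Δ_oct > P, so pairing is preferred: the ground state is low-spin.
Filling d⁷ accordingly: t2g^6 e_g^1.
Orbital CFSE = -1.8Δ_oct = -1.8 × 27500 = -49500 cm⁻¹.
Excess pairs vs high-spin: 3 − 2 = 1; pairing cost = +16900 cm⁻¹.
Net CFSE = -49500 + 16900 = -32600 cm⁻¹.

-32600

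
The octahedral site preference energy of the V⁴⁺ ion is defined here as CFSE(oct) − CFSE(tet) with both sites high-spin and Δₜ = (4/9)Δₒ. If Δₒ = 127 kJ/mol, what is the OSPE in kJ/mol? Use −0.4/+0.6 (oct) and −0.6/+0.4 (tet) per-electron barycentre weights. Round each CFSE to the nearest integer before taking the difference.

V⁴⁺: group 5, so d-count = 5 − 4 = 1.
Octahedral high-spin t₂g¹ eg⁰: CFSE = -0.4 × 127 = -51 kJ/mol.
Tetrahedral: e¹ t₂⁰, CFSE = 1(−0.6) + 0(+0.4) = -0.6Δₜ = -0.6 × (4/9) × 127 = -34 kJ/mol.
OSPE = -51 − (-34) = -17 kJ/mol.

-17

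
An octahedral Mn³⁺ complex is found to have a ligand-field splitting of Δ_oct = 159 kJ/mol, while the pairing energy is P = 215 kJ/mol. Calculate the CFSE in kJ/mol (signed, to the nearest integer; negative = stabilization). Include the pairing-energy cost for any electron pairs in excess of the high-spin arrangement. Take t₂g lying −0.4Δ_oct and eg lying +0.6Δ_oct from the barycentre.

-95

Group 7 minus oxidation state +3 gives a d⁴ configuration for Mn³⁺.
Since Δ_oct = 159 kJ/mol < P = 215 kJ/mol, the complex adopts the high-spin configuration.
Configuration: t₂g³ eg¹.
Orbital CFSE = -0.6Δ_oct = -0.6 × 159 = -95 kJ/mol.
High-spin has no excess pairs, so no pairing correction applies.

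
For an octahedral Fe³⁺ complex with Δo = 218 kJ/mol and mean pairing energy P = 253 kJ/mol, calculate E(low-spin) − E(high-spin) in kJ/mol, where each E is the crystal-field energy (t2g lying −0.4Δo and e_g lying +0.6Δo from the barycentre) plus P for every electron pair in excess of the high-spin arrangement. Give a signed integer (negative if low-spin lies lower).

Fe³⁺: group 8, so d-count = 8 − 3 = 5.
In the high-spin limit (t2g^3 e_g^2) the orbital term is 0.0Δo = 0 kJ/mol, with no excess pairing.
Low-spin t2g^5 e_g^0 gives -2.0Δo = -436 kJ/mol, but forming 2 extra pairs costs 2P = 506 kJ/mol, so E(LS) = -436 + 506 = 70 kJ/mol.
The difference is 70 − (0) = 70 kJ/mol, so high-spin lies lower.

70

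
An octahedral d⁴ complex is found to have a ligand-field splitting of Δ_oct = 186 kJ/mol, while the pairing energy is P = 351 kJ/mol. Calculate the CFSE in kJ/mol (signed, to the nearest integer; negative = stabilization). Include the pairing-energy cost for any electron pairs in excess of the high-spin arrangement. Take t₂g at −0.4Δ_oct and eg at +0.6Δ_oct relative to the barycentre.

-112

Since Δ_oct = 186 kJ/mol < P = 351 kJ/mol, the complex adopts the high-spin configuration.
Configuration: t₂g³ eg¹.
Orbital CFSE = -0.6Δ_oct = -0.6 × 186 = -112 kJ/mol.
High-spin has no excess pairs, so no pairing correction applies.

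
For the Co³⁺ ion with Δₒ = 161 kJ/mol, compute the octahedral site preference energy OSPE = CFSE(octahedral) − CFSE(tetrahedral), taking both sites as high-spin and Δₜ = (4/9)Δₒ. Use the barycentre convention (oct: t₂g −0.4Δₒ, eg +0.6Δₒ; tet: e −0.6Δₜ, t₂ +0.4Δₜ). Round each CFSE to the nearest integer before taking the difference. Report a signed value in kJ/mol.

Group 9 minus oxidation state +3 gives a d⁶ configuration for Co³⁺.
Octahedral (high-spin): t₂g⁴ eg², CFSE = 4(−0.4) + 2(+0.6) = -0.4Δₒ = -0.4 × 161 = -64 kJ/mol.
In a tetrahedral site the filling is e³ t₂³: CFSE(tet) = -0.6Δₜ = -0.6 × (4/9)(161) = -43 kJ/mol.
OSPE = CFSE(oct) − CFSE(tet) = -64 − (-43) = -21 kJ/mol.

-21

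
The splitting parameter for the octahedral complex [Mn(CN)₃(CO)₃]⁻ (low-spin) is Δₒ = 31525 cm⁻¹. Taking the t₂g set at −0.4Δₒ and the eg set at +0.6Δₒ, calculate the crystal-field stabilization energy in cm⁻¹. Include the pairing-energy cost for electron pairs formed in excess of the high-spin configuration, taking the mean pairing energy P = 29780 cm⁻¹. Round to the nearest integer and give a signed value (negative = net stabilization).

-3490

Ligand charges: 3×(-1) from CN⁻ and 3×(+0) from CO sum to -3; with overall charge -1, Mn is +2.
Group 7 minus oxidation state +2 gives a d⁵ configuration for Mn²⁺.
Configuration: t₂g⁵ eg⁰.
CFSE(orbital) = 5×(-0.4Δₒ) + 0×(0.6Δₒ) = -2.0Δₒ; with Δₒ = 31525 cm⁻¹ that is -63050 cm⁻¹.
High-spin d⁵ would be t₂g³ eg² with 0 pairs; low-spin has 2, so 2 excess pairs cost +2P = +59560 cm⁻¹.
Combining: -63050 + 59560 = -3490 cm⁻¹.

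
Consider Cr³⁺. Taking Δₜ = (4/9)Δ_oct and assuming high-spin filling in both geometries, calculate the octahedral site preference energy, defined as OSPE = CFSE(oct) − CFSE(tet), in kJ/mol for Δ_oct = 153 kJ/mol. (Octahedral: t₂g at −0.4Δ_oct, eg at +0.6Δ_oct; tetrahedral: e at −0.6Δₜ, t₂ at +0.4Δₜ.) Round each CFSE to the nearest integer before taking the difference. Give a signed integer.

-130

Cr³⁺: group 6, so d-count = 6 − 3 = 3.
Octahedral high-spin t₂g³ eg⁰: CFSE = -1.2 × 153 = -184 kJ/mol.
Tetrahedral: e² t₂¹, CFSE = 2(−0.6) + 1(+0.4) = -0.8Δₜ = -0.8 × (4/9) × 153 = -54 kJ/mol.
OSPE = -184 − (-54) = -130 kJ/mol.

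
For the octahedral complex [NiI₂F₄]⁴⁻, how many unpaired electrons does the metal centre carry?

2

Ligand charges: 2×(-1) from I⁻ and 4×(-1) from F⁻ sum to -6; with overall charge -4, Ni is +2.
Ni sits in group 10; removing 2 electrons leaves Ni²⁺ with 10 − 2 = 8 d electrons.
Configuration: t₂g⁶ eg², giving 2 unpaired electrons.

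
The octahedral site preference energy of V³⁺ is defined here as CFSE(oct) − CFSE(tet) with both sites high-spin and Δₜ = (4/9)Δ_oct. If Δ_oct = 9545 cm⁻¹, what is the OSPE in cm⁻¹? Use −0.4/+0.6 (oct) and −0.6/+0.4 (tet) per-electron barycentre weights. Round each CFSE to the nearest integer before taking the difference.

V is in group 5, so V³⁺ is d² (5 − 3 = 2).
In an octahedral site d² (HS) is t₂g² eg⁰, giving CFSE(oct) = -0.8Δ_oct = -7636 cm⁻¹.
Tetrahedral: e² t₂⁰, CFSE = 2(−0.6) + 0(+0.4) = -1.2Δₜ = -1.2 × (4/9) × 9545 = -5091 cm⁻¹.
Subtracting, OSPE = -7636 − (-5091) = -2545 cm⁻¹.

-2545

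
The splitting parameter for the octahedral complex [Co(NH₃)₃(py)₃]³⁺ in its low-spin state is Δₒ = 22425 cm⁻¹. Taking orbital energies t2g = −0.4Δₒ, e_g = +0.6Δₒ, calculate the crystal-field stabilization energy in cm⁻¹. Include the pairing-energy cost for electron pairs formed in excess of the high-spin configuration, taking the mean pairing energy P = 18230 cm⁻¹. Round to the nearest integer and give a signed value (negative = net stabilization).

-17360

Ligand charges: 3×(+0) from NH₃ and 3×(+0) from py sum to +0; with overall charge +3, Co is +3.
Co is in group 9, so Co³⁺ is d⁶ (9 − 3 = 6).
The d⁶ electrons fill as t2g^6 e_g^0.
Orbital CFSE = 6(-0.4) + 0(0.6) = -2.4Δₒ = -2.4 × 22425 = -53820 cm⁻¹.
High-spin d⁶ would be t2g^4 e_g^2 with 1 pair; low-spin has 3, so 2 excess pairs cost +2P = +36460 cm⁻¹.
Combining: -53820 + 36460 = -17360 cm⁻¹.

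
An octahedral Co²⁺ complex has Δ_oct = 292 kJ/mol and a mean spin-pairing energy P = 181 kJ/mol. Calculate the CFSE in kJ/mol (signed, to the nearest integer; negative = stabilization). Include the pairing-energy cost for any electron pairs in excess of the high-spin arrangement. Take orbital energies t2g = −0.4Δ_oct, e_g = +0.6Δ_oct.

-345

Group 9 minus oxidation state +2 gives a d⁷ configuration for Co²⁺.
Here Δ_oct > P (292 > 181), so the low-spin state is favoured.
That gives t2g^6 e_g^1.
Orbital CFSE = -1.8Δ_oct = -1.8 × 292 = -526 kJ/mol.
Excess pairs vs high-spin: 3 − 2 = 1; pairing cost = +181 kJ/mol.
Net CFSE = -526 + 181 = -345 kJ/mol.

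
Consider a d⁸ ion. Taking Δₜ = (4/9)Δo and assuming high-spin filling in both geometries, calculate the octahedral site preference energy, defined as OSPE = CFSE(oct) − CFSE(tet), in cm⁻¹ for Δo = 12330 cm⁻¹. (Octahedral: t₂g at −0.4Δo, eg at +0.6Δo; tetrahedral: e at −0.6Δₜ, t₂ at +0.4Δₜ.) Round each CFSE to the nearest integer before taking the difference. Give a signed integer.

Octahedral high-spin t2g^6 e_g^2: CFSE = -1.2 × 12330 = -14796 cm⁻¹.
Tetrahedral: e^4 t2^4, CFSE = 4(−0.6) + 4(+0.4) = -0.8Δₜ = -0.8 × (4/9) × 12330 = -4384 cm⁻¹.
OSPE = -14796 − (-4384) = -10412 cm⁻¹.

-10412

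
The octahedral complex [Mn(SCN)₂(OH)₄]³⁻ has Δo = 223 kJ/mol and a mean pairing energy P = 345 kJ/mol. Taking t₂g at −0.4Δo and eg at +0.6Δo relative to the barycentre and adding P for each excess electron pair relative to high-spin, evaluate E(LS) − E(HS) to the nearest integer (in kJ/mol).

Ligand charges: 2×(-1) from SCN⁻ and 4×(-1) from OH⁻ sum to -6; with overall charge -3, Mn is +3.
Mn sits in group 7; removing 3 electrons leaves Mn³⁺ with 7 − 3 = 4 d electrons.
High-spin d⁴ fills as t₂g³ eg¹ with CFSE 3(−0.4) + 1(+0.6) = -0.6Δo = -134 kJ/mol.
For low-spin the configuration is t₂g⁴ eg⁰: orbital energy -1.6 × 223 = -357 kJ/mol, and 1 additional pair relative to high-spin adds 345 kJ/mol, giving -12 kJ/mol.
Thus E(LS) − E(HS) = 122 kJ/mol.

122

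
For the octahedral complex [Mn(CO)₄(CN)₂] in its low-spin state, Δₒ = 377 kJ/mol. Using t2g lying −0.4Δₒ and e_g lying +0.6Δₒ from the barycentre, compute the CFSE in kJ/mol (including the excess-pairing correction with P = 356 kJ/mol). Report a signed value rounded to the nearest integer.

Ligand charges: 4×(+0) from CO and 2×(-1) from CN⁻ sum to -2; with overall charge +0, Mn is +2.
Mn is in group 7, so Mn²⁺ is d⁵ (7 − 2 = 5).
Configuration: t2g^5 e_g^0.
Orbital CFSE = 5(-0.4) + 0(0.6) = -2.0Δₒ = -2.0 × 377 = -754 kJ/mol.
Pairing penalty: 2 pairs vs 0 in the high-spin reference → 2 extra × P = 712 kJ/mol.
Combining: -754 + 712 = -42 kJ/mol.

-42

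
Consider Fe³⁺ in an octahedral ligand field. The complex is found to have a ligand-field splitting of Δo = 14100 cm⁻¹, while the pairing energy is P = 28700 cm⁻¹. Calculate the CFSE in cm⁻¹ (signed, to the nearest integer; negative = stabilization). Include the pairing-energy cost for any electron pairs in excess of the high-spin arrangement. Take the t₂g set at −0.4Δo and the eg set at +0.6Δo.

Fe³⁺: group 8, so d-count = 8 − 3 = 5.
Δo < P, so pairing is avoided: the ground state is high-spin.
Filling d⁵ accordingly: t₂g³ eg².
Orbital CFSE = 0.0Δo = 0.0 × 14100 = 0 cm⁻¹.
High-spin has no excess pairs, so no pairing correction applies.

0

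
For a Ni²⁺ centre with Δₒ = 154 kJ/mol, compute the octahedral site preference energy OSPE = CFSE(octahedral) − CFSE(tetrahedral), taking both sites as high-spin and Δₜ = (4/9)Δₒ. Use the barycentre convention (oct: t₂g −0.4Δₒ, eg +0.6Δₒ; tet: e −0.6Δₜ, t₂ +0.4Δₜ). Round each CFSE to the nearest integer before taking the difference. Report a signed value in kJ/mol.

Ni is in group 10, so Ni²⁺ is d⁸ (10 − 2 = 8).
In an octahedral site d⁸ (HS) is t₂g⁶ eg², giving CFSE(oct) = -1.2Δₒ = -185 kJ/mol.
In a tetrahedral site the filling is e⁴ t₂⁴: CFSE(tet) = -0.8Δₜ = -0.8 × (4/9)(154) = -55 kJ/mol.
OSPE = CFSE(oct) − CFSE(tet) = -185 − (-55) = -130 kJ/mol.

-130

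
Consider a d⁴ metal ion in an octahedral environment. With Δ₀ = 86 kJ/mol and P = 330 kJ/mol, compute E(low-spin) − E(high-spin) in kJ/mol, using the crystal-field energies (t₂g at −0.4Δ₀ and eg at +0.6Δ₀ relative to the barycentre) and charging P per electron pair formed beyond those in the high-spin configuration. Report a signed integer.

High-spin d⁴ fills as t₂g³ eg¹ with CFSE 3(−0.4) + 1(+0.6) = -0.6Δ₀ = -52 kJ/mol.
Low-spin t₂g⁴ eg⁰ gives -1.6Δ₀ = -138 kJ/mol, but forming 1 extra pair costs 1P = 330 kJ/mol, so E(LS) = -138 + 330 = 192 kJ/mol.
The difference is 192 − (-52) = 244 kJ/mol, so high-spin lies lower.

244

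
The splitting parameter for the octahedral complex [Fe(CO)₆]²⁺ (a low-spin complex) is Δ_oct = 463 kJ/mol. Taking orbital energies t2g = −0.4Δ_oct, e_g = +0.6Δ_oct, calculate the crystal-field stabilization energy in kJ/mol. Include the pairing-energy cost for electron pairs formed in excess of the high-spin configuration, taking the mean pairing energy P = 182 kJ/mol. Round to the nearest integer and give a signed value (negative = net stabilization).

CO is neutral, so the +2 overall charge sits on Fe: oxidation state +2.
Fe sits in group 8; removing 2 electrons leaves Fe²⁺ with 8 − 2 = 6 d electrons.
The d⁶ electrons fill as t2g^6 e_g^0.
The orbital stabilization is -2.4Δ_oct = -2.4 × 463 = -1111 kJ/mol.
Pairing penalty: 3 pairs vs 1 in the high-spin reference → 2 extra × P = 364 kJ/mol.
Net CFSE = -1111 + 364 = -747 kJ/mol.

-747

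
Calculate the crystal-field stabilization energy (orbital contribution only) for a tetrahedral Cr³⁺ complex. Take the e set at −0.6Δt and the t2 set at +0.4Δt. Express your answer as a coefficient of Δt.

-0.8 Δt

Cr³⁺: group 6, so d-count = 6 − 3 = 3.
With tetrahedral geometry the complex is necessarily high-spin.
Configuration: e^2 t2^1.
CFSE = 2(-0.6Δt) + 1(0.4Δt) = -1.2Δt + 0.4Δt = -0.8Δt.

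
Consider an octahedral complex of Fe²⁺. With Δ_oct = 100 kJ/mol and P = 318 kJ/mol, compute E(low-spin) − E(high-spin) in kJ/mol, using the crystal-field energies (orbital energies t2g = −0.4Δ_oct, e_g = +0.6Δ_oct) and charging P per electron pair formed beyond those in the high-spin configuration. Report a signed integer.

436

Fe²⁺: group 8, so d-count = 8 − 2 = 6.
High-spin: t2g^4 e_g^2, CFSE = -0.4Δ_oct = -40 kJ/mol.
Low-spin t2g^6 e_g^0 gives -2.4Δ_oct = -240 kJ/mol, but forming 2 extra pairs costs 2P = 636 kJ/mol, so E(LS) = -240 + 636 = 396 kJ/mol.
Thus E(LS) − E(HS) = 436 kJ/mol.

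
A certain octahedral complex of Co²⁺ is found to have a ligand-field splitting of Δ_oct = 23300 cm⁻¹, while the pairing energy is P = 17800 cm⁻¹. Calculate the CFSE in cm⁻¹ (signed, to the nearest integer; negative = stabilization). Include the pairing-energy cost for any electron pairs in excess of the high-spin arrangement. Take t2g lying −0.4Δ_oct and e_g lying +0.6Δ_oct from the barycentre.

-24140

Group 9 minus oxidation state +2 gives a d⁷ configuration for Co²⁺.
Δ_oct > P, so pairing is preferred: the ground state is low-spin.
That gives t2g^6 e_g^1.
Orbital CFSE = -1.8Δ_oct = -1.8 × 23300 = -41940 cm⁻¹.
Excess pairs vs high-spin: 3 − 2 = 1; pairing cost = +17800 cm⁻¹.
Net CFSE = -41940 + 17800 = -24140 cm⁻¹.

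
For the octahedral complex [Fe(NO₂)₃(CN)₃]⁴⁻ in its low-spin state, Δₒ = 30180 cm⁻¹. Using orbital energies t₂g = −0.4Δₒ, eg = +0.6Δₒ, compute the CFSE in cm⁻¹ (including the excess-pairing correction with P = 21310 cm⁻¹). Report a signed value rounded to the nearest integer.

Ligand charges: 3×(-1) from NO₂⁻ and 3×(-1) from CN⁻ sum to -6; with overall charge -4, Fe is +2.
Fe sits in group 8; removing 2 electrons leaves Fe²⁺ with 8 − 2 = 6 d electrons.
Electron filling gives t₂g⁶ eg⁰.
The orbital stabilization is -2.4Δₒ = -2.4 × 30180 = -72432 cm⁻¹.
High-spin d⁶ would be t₂g⁴ eg² with 1 pair; low-spin has 3, so 2 excess pairs cost +2P = +42620 cm⁻¹.
Combining: -72432 + 42620 = -29812 cm⁻¹.

-29812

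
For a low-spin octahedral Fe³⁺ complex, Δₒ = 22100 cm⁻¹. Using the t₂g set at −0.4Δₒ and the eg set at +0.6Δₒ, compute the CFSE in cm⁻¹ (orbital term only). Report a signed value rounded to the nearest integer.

Group 8 minus oxidation state +3 gives a d⁵ configuration for Fe³⁺.
The d⁵ electrons fill as t₂g⁵ eg⁰.
CFSE(orbital) = 5×(-0.4Δₒ) + 0×(0.6Δₒ) = -2.0Δₒ; with Δₒ = 22100 cm⁻¹ that is -44200 cm⁻¹.

-44200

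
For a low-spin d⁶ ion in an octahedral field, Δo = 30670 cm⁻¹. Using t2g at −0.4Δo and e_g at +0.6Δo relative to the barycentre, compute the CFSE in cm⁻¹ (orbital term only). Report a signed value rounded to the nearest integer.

-73608

Electron filling gives t2g^6 e_g^0.
Orbital CFSE = 6(-0.4) + 0(0.6) = -2.4Δo = -2.4 × 30670 = -73608 cm⁻¹.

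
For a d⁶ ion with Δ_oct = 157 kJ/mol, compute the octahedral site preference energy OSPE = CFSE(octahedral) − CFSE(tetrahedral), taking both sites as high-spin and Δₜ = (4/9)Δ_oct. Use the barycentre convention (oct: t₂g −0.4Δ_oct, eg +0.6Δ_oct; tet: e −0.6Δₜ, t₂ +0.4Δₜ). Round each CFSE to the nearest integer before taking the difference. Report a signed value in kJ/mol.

-21

Octahedral (high-spin): t2g^4 e_g^2, CFSE = 4(−0.4) + 2(+0.6) = -0.4Δ_oct = -0.4 × 157 = -63 kJ/mol.
Tetrahedral e^3 t2^3 gives -0.6Δₜ = -0.6 × (4/9) × 157 = -42 kJ/mol.
Subtracting, OSPE = -63 − (-42) = -21 kJ/mol.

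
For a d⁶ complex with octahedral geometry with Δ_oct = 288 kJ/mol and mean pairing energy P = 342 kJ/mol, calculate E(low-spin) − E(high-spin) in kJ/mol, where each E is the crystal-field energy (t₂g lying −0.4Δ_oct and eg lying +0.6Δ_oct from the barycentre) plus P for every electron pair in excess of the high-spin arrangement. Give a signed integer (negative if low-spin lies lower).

High-spin: t₂g⁴ eg², CFSE = -0.4Δ_oct = -115 kJ/mol.
For low-spin the configuration is t₂g⁶ eg⁰: orbital energy -2.4 × 288 = -691 kJ/mol, and 2 additional pairs relative to high-spin add 684 kJ/mol, giving -7 kJ/mol.
The difference is -7 − (-115) = 108 kJ/mol, so high-spin lies lower.

108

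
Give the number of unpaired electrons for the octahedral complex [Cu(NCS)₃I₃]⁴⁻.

Ligand charges: 3×(-1) from NCS⁻ and 3×(-1) from I⁻ sum to -6; with overall charge -4, Cu is +2.
Group 11 minus oxidation state +2 gives a d⁹ configuration for Cu²⁺.
Configuration: t2g^6 e_g^3, giving 1 unpaired electron.

1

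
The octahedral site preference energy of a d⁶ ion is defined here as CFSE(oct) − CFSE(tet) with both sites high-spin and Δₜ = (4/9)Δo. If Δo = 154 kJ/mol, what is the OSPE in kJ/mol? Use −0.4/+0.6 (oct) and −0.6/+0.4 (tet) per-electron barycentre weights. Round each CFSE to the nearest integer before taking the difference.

-21

In an octahedral site d⁶ (HS) is t2g^4 e_g^2, giving CFSE(oct) = -0.4Δo = -62 kJ/mol.
Tetrahedral e^3 t2^3 gives -0.6Δₜ = -0.6 × (4/9) × 154 = -41 kJ/mol.
Subtracting, OSPE = -62 − (-41) = -21 kJ/mol.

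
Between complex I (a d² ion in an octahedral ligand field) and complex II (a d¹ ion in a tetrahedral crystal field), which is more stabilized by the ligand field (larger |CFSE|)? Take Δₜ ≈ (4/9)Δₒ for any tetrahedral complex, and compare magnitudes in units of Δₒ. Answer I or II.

I: t₂g² eg⁰, CFSE = -0.8Δₒ.
II: Tetrahedral splitting is small, so the complex is high-spin; e^1 t2^0, CFSE = -0.6Δₜ ≈ -0.27Δₒ.
So I has the larger |CFSE|.

I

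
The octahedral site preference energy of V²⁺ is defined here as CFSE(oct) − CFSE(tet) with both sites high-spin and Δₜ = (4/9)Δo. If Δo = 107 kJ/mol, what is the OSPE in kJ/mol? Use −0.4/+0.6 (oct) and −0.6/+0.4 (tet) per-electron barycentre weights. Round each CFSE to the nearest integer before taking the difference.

Group 5 minus oxidation state +2 gives a d³ configuration for V²⁺.
Octahedral high-spin t2g^3 e_g^0: CFSE = -1.2 × 107 = -128 kJ/mol.
Tetrahedral e^2 t2^1 gives -0.8Δₜ = -0.8 × (4/9) × 107 = -38 kJ/mol.
OSPE = CFSE(oct) − CFSE(tet) = -128 − (-38) = -90 kJ/mol.

-90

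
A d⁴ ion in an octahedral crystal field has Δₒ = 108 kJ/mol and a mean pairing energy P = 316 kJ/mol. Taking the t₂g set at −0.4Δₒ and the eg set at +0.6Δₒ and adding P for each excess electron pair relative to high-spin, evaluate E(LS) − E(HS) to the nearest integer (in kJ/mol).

High-spin d⁴ fills as t₂g³ eg¹ with CFSE 3(−0.4) + 1(+0.6) = -0.6Δₒ = -65 kJ/mol.
Low-spin: t₂g⁴ eg⁰, orbital CFSE = -1.6Δₒ = -173 kJ/mol; plus 1 excess pair × P = +316 kJ/mol; total 143 kJ/mol.
E(LS) − E(HS) = 143 − (-65) = 208 kJ/mol.

208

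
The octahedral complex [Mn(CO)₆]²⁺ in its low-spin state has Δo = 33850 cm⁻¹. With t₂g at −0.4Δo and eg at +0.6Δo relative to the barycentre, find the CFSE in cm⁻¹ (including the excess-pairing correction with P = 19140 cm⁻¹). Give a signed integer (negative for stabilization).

CO is neutral, so the +2 overall charge sits on Mn: oxidation state +2.
Mn sits in group 7; removing 2 electrons leaves Mn²⁺ with 7 − 2 = 5 d electrons.
Configuration: t₂g⁵ eg⁰.
CFSE(orbital) = 5×(-0.4Δo) + 0×(0.6Δo) = -2.0Δo; with Δo = 33850 cm⁻¹ that is -67700 cm⁻¹.
Relative to high-spin t₂g³ eg² (0 paired), the low-spin configuration has 2 additional pairs, contributing +2 × 19140 = +38280 cm⁻¹.
Net CFSE = -67700 + 38280 = -29420 cm⁻¹.

-29420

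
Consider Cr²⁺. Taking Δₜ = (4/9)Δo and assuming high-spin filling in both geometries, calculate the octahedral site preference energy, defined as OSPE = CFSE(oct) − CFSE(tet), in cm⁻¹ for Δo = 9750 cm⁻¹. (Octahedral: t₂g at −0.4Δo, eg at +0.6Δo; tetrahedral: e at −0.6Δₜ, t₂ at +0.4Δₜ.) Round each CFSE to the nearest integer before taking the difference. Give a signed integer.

Cr sits in group 6; removing 2 electrons leaves Cr²⁺ with 6 − 2 = 4 d electrons.
In an octahedral site d⁴ (HS) is t₂g³ eg¹, giving CFSE(oct) = -0.6Δo = -5850 cm⁻¹.
In a tetrahedral site the filling is e² t₂²: CFSE(tet) = -0.4Δₜ = -0.4 × (4/9)(9750) = -1733 cm⁻¹.
Subtracting, OSPE = -5850 − (-1733) = -4117 cm⁻¹.

-4117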